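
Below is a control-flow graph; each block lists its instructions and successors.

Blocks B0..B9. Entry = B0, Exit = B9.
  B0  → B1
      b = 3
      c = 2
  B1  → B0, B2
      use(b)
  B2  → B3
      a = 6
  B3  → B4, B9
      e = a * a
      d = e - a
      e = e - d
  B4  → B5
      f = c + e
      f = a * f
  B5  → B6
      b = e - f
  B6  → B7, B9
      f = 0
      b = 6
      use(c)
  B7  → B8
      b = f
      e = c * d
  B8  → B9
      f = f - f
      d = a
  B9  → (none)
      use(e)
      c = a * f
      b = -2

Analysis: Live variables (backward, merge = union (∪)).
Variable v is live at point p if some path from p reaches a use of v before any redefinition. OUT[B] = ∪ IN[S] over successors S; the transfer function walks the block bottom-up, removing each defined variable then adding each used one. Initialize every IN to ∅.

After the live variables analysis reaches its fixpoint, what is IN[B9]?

Converged values:
  B0:   IN={f}   OUT={b, c, f}
  B1:   IN={b, c, f}   OUT={c, f}
  B2:   IN={c, f}   OUT={a, c, f}
  B3:   IN={a, c, f}   OUT={a, c, d, e, f}
  B4:   IN={a, c, d, e}   OUT={a, c, d, e, f}
  B5:   IN={a, c, d, e, f}   OUT={a, c, d, e}
  B6:   IN={a, c, d, e}   OUT={a, c, d, e, f}
  B7:   IN={a, c, d, f}   OUT={a, e, f}
  B8:   IN={a, e, f}   OUT={a, e, f}
  B9:   IN={a, e, f}   OUT={}

B9 is the boundary node: OUT[B9] = {}
Applying B9's transfer function to that OUT value gives IN[B9] (row B9 above).

Answer: {a, e, f}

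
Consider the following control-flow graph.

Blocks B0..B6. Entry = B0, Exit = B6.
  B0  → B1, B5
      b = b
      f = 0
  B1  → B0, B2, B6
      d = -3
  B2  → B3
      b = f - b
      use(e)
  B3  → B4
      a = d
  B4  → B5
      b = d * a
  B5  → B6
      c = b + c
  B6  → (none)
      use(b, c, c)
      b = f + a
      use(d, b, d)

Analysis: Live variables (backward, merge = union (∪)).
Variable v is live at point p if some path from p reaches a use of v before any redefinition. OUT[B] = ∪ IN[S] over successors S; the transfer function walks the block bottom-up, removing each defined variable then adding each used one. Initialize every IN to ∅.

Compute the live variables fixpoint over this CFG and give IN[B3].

Answer: {c, d, f}

Derivation:
Per-block solution:
  B0:   IN={a, b, c, d, e}   OUT={a, b, c, d, e, f}
  B1:   IN={a, b, c, e, f}   OUT={a, b, c, d, e, f}
  B2:   IN={b, c, d, e, f}   OUT={c, d, f}
  B3:   IN={c, d, f}   OUT={a, c, d, f}
  B4:   IN={a, c, d, f}   OUT={a, b, c, d, f}
  B5:   IN={a, b, c, d, f}   OUT={a, b, c, d, f}
  B6:   IN={a, b, c, d, f}   OUT={}

Merge at B3: OUT[B3] = IN[B4] = {a, c, d, f}
Applying B3's transfer function to that OUT value gives IN[B3] (row B3 above).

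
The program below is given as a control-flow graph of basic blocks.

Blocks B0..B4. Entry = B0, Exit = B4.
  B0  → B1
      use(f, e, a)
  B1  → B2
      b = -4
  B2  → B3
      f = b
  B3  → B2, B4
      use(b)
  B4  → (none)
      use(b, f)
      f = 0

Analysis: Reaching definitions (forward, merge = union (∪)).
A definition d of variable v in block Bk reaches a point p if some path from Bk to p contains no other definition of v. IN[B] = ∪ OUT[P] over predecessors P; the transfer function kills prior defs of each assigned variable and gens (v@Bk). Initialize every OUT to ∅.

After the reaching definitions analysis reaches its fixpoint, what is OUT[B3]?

Converged values:
  B0:  IN={}  OUT={}
  B1:  IN={}  OUT={b@B1}
  B2:  IN={b@B1, f@B2}  OUT={b@B1, f@B2}
  B3:  IN={b@B1, f@B2}  OUT={b@B1, f@B2}
  B4:  IN={b@B1, f@B2}  OUT={b@B1, f@B4}

Merge at B3: IN[B3] = OUT[B2] = {b@B1, f@B2}
Applying B3's transfer function to that IN value gives OUT[B3] (row B3 above).

Answer: {b@B1, f@B2}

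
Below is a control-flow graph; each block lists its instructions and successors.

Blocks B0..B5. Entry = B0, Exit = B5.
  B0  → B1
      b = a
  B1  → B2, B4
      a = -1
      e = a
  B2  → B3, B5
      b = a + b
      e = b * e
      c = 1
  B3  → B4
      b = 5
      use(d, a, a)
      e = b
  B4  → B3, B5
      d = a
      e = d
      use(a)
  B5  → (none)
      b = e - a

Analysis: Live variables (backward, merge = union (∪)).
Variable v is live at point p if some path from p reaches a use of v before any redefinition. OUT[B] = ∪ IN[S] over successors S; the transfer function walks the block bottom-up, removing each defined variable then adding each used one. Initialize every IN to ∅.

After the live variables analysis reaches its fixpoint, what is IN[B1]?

Answer: {b, d}

Working:
Fixpoint table:
  B0: | IN={a, d} | OUT={b, d}
  B1: | IN={b, d} | OUT={a, b, d, e}
  B2: | IN={a, b, d, e} | OUT={a, d, e}
  B3: | IN={a, d} | OUT={a}
  B4: | IN={a} | OUT={a, d, e}
  B5: | IN={a, e} | OUT={}

Merge at B1: OUT[B1] = IN[B2] ⊔ IN[B4] = {a, b, d, e}
Applying B1's transfer function to that OUT value gives IN[B1] (row B1 above).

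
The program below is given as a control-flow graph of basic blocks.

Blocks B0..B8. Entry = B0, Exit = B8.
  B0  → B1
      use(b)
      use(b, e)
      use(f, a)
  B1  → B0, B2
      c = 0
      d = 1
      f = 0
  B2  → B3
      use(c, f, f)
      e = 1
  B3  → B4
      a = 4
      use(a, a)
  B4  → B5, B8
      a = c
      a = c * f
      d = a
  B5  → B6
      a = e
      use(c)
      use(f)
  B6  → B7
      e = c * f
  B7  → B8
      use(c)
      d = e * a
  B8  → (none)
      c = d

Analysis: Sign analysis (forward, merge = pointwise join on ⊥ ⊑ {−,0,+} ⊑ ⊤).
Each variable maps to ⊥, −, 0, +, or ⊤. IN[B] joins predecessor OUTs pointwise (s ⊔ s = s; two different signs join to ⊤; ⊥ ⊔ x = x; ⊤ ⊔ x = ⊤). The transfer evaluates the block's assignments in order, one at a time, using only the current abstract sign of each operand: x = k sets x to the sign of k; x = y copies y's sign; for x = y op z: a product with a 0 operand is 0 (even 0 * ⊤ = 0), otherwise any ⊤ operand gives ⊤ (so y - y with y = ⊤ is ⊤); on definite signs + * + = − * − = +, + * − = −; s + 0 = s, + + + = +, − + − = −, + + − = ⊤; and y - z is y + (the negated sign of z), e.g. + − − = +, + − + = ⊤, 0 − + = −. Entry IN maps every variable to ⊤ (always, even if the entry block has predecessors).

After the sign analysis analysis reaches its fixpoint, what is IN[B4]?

Answer: {a: +, b: ⊤, c: 0, d: +, e: +, f: 0}

Derivation:
Per-block solution:
  B0:   IN=(all ⊤)   OUT=(all ⊤)
  B1:   IN=(all ⊤)   OUT={c:0, d:+, f:0; rest ⊤}
  B2:   IN={c:0, d:+, f:0; rest ⊤}   OUT={c:0, d:+, e:+, f:0; rest ⊤}
  B3:   IN={c:0, d:+, e:+, f:0; rest ⊤}   OUT={a:+, c:0, d:+, e:+, f:0; rest ⊤}
  B4:   IN={a:+, c:0, d:+, e:+, f:0; rest ⊤}   OUT={a:0, c:0, d:0, e:+, f:0; rest ⊤}
  B5:   IN={a:0, c:0, d:0, e:+, f:0; rest ⊤}   OUT={a:+, c:0, d:0, e:+, f:0; rest ⊤}
  B6:   IN={a:+, c:0, d:0, e:+, f:0; rest ⊤}   OUT={a:+, c:0, d:0, e:0, f:0; rest ⊤}
  B7:   IN={a:+, c:0, d:0, e:0, f:0; rest ⊤}   OUT={a:+, c:0, d:0, e:0, f:0; rest ⊤}
  B8:   IN={c:0, d:0, f:0; rest ⊤}   OUT={c:0, d:0, f:0; rest ⊤}

Merge at B4: IN[B4] = OUT[B3] = {a: +, b: ⊤, c: 0, d: +, e: +, f: 0}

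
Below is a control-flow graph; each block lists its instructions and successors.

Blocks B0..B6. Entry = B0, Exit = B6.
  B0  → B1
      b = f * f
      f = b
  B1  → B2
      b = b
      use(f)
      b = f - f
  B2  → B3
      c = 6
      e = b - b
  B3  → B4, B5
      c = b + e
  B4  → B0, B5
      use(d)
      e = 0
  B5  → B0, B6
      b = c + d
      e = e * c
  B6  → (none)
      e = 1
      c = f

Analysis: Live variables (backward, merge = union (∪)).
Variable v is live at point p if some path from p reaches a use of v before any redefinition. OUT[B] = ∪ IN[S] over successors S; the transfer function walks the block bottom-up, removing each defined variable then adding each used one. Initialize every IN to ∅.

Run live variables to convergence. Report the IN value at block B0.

Converged values:
  B0:   IN={d, f}   OUT={b, d, f}
  B1:   IN={b, d, f}   OUT={b, d, f}
  B2:   IN={b, d, f}   OUT={b, d, e, f}
  B3:   IN={b, d, e, f}   OUT={c, d, e, f}
  B4:   IN={c, d, f}   OUT={c, d, e, f}
  B5:   IN={c, d, e, f}   OUT={d, f}
  B6:   IN={f}   OUT={}

Merge at B0: OUT[B0] = IN[B1] = {b, d, f}
Applying B0's transfer function to that OUT value gives IN[B0] (row B0 above).

Answer: {d, f}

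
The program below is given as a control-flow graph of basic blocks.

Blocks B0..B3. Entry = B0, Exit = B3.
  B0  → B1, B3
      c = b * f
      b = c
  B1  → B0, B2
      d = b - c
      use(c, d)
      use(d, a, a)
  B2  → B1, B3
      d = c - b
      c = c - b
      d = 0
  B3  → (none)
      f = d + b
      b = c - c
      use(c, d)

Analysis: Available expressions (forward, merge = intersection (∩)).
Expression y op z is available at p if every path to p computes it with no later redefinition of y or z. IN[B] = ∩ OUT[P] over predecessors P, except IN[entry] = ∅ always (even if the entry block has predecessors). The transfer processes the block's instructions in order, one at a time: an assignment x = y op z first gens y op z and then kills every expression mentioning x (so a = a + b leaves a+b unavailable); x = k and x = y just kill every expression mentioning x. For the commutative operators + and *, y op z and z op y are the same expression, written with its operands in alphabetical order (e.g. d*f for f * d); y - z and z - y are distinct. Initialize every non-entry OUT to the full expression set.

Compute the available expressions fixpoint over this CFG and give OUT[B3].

Answer: {c-c}

Derivation:
Converged values:
  B0: | IN={} | OUT={}
  B1: | IN={} | OUT={b-c}
  B2: | IN={b-c} | OUT={}
  B3: | IN={} | OUT={c-c}

Merge at B3: IN[B3] = OUT[B0] ∩ OUT[B2] = {}
Applying B3's transfer function to that IN value gives OUT[B3] (row B3 above).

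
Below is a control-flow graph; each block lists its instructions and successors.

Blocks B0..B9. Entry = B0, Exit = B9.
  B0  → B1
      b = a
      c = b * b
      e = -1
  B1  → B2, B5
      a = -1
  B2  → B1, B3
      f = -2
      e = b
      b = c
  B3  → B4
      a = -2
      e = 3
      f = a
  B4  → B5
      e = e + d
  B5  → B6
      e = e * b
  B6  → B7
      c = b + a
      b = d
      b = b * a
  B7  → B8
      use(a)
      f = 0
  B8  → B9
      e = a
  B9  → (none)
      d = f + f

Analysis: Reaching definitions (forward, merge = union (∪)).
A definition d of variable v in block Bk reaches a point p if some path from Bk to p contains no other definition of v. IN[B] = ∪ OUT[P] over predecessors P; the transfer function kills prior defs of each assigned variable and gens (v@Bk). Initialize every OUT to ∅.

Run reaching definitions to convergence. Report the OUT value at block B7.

Per-block solution:
  B0: | IN={} | OUT={b@B0, c@B0, e@B0}
  B1: | IN={a@B1, b@B0, b@B2, c@B0, e@B0, e@B2, f@B2} | OUT={a@B1, b@B0, b@B2, c@B0, e@B0, e@B2, f@B2}
  B2: | IN={a@B1, b@B0, b@B2, c@B0, e@B0, e@B2, f@B2} | OUT={a@B1, b@B2, c@B0, e@B2, f@B2}
  B3: | IN={a@B1, b@B2, c@B0, e@B2, f@B2} | OUT={a@B3, b@B2, c@B0, e@B3, f@B3}
  B4: | IN={a@B3, b@B2, c@B0, e@B3, f@B3} | OUT={a@B3, b@B2, c@B0, e@B4, f@B3}
  B5: | IN={a@B1, a@B3, b@B0, b@B2, c@B0, e@B0, e@B2, e@B4, f@B2, f@B3} | OUT={a@B1, a@B3, b@B0, b@B2, c@B0, e@B5, f@B2, f@B3}
  B6: | IN={a@B1, a@B3, b@B0, b@B2, c@B0, e@B5, f@B2, f@B3} | OUT={a@B1, a@B3, b@B6, c@B6, e@B5, f@B2, f@B3}
  B7: | IN={a@B1, a@B3, b@B6, c@B6, e@B5, f@B2, f@B3} | OUT={a@B1, a@B3, b@B6, c@B6, e@B5, f@B7}
  B8: | IN={a@B1, a@B3, b@B6, c@B6, e@B5, f@B7} | OUT={a@B1, a@B3, b@B6, c@B6, e@B8, f@B7}
  B9: | IN={a@B1, a@B3, b@B6, c@B6, e@B8, f@B7} | OUT={a@B1, a@B3, b@B6, c@B6, d@B9, e@B8, f@B7}

Merge at B7: IN[B7] = OUT[B6] = {a@B1, a@B3, b@B6, c@B6, e@B5, f@B2, f@B3}
Applying B7's transfer function to that IN value gives OUT[B7] (row B7 above).

Answer: {a@B1, a@B3, b@B6, c@B6, e@B5, f@B7}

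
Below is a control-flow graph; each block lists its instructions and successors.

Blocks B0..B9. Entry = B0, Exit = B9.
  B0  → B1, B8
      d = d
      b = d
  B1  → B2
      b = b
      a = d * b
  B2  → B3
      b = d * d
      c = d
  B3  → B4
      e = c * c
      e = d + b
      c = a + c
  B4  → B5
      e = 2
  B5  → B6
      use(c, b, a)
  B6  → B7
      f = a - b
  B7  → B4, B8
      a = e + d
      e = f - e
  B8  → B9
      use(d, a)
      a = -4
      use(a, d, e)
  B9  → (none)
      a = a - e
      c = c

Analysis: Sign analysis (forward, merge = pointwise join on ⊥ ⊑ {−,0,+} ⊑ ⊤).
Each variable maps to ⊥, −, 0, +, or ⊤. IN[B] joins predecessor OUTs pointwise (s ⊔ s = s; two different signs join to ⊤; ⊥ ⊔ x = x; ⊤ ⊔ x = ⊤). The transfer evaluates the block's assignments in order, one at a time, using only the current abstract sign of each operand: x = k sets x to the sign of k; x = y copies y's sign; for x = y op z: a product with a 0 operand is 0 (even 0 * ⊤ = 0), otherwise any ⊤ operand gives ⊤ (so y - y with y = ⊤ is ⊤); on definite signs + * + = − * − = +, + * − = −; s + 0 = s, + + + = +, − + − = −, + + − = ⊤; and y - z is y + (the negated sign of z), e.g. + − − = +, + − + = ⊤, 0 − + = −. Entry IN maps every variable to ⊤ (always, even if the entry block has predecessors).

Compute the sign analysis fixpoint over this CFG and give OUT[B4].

Answer: {a: ⊤, b: ⊤, c: ⊤, d: ⊤, e: +, f: ⊤}

Trace:
Per-block solution:
  B0:  IN=(all ⊤)  OUT=(all ⊤)
  B1:  IN=(all ⊤)  OUT=(all ⊤)
  B2:  IN=(all ⊤)  OUT=(all ⊤)
  B3:  IN=(all ⊤)  OUT=(all ⊤)
  B4:  IN=(all ⊤)  OUT={e:+; rest ⊤}
  B5:  IN={e:+; rest ⊤}  OUT={e:+; rest ⊤}
  B6:  IN={e:+; rest ⊤}  OUT={e:+; rest ⊤}
  B7:  IN={e:+; rest ⊤}  OUT=(all ⊤)
  B8:  IN=(all ⊤)  OUT={a:-; rest ⊤}
  B9:  IN={a:-; rest ⊤}  OUT=(all ⊤)

Merge at B4: IN[B4] = OUT[B3] ⊔ OUT[B7] = {a: ⊤, b: ⊤, c: ⊤, d: ⊤, e: ⊤, f: ⊤}
Applying B4's transfer function to that IN value gives OUT[B4] (row B4 above).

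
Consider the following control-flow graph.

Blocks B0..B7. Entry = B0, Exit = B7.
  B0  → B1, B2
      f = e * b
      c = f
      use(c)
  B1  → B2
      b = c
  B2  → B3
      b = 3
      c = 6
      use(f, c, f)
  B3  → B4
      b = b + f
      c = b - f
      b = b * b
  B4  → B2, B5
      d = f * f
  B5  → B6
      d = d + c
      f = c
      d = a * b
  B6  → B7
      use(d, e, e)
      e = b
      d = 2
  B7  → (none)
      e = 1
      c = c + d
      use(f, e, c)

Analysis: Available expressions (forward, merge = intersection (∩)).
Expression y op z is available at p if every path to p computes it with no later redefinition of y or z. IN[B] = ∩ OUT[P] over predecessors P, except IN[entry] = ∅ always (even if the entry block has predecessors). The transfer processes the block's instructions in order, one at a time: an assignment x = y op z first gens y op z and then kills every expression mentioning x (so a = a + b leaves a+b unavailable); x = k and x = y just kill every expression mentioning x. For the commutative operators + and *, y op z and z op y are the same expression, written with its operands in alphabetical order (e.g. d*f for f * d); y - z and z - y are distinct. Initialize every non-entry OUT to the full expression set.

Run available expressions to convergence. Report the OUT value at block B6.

Answer: {a*b}

Working:
Converged values:
  B0:   IN={}   OUT={b*e}
  B1:   IN={b*e}   OUT={}
  B2:   IN={}   OUT={}
  B3:   IN={}   OUT={}
  B4:   IN={}   OUT={f*f}
  B5:   IN={f*f}   OUT={a*b}
  B6:   IN={a*b}   OUT={a*b}
  B7:   IN={a*b}   OUT={a*b}

Merge at B6: IN[B6] = OUT[B5] = {a*b}
Applying B6's transfer function to that IN value gives OUT[B6] (row B6 above).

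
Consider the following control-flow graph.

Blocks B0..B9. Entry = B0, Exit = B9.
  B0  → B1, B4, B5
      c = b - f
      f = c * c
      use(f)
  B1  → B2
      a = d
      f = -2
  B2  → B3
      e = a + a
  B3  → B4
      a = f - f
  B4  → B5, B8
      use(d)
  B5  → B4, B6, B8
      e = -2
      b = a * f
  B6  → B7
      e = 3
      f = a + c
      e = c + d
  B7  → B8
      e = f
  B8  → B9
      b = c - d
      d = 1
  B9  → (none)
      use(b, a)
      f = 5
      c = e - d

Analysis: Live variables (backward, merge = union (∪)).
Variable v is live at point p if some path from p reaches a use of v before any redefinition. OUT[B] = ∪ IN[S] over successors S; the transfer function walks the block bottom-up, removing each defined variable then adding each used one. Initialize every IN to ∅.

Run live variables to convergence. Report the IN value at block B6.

Converged values:
  B0: | IN={a, b, d, e, f} | OUT={a, c, d, e, f}
  B1: | IN={c, d} | OUT={a, c, d, f}
  B2: | IN={a, c, d, f} | OUT={c, d, e, f}
  B3: | IN={c, d, e, f} | OUT={a, c, d, e, f}
  B4: | IN={a, c, d, e, f} | OUT={a, c, d, e, f}
  B5: | IN={a, c, d, f} | OUT={a, c, d, e, f}
  B6: | IN={a, c, d} | OUT={a, c, d, f}
  B7: | IN={a, c, d, f} | OUT={a, c, d, e}
  B8: | IN={a, c, d, e} | OUT={a, b, d, e}
  B9: | IN={a, b, d, e} | OUT={}

Merge at B6: OUT[B6] = IN[B7] = {a, c, d, f}
Applying B6's transfer function to that OUT value gives IN[B6] (row B6 above).

Answer: {a, c, d}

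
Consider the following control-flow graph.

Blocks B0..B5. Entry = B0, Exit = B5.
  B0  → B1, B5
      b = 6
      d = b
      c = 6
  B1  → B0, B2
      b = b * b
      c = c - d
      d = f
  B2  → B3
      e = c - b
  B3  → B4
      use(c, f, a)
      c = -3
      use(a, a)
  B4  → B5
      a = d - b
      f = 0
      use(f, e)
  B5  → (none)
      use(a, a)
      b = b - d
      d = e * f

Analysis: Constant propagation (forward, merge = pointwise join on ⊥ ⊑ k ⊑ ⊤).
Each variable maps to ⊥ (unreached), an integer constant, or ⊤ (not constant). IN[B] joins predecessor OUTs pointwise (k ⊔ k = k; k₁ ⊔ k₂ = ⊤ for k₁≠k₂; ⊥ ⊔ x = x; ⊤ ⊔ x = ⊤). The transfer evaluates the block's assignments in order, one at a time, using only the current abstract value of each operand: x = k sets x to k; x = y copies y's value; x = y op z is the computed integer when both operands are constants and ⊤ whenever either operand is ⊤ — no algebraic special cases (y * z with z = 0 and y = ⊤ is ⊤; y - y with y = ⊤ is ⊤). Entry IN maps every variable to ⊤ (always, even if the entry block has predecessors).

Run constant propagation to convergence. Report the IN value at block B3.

Fixpoint table:
  B0: | IN=(all ⊤) | OUT={b:6, c:6, d:6; rest ⊤}
  B1: | IN={b:6, c:6, d:6; rest ⊤} | OUT={b:36, c:0; rest ⊤}
  B2: | IN={b:36, c:0; rest ⊤} | OUT={b:36, c:0, e:-36; rest ⊤}
  B3: | IN={b:36, c:0, e:-36; rest ⊤} | OUT={b:36, c:-3, e:-36; rest ⊤}
  B4: | IN={b:36, c:-3, e:-36; rest ⊤} | OUT={b:36, c:-3, e:-36, f:0; rest ⊤}
  B5: | IN=(all ⊤) | OUT=(all ⊤)

Merge at B3: IN[B3] = OUT[B2] = {a: ⊤, b: 36, c: 0, d: ⊤, e: -36, f: ⊤}

Answer: {a: ⊤, b: 36, c: 0, d: ⊤, e: -36, f: ⊤}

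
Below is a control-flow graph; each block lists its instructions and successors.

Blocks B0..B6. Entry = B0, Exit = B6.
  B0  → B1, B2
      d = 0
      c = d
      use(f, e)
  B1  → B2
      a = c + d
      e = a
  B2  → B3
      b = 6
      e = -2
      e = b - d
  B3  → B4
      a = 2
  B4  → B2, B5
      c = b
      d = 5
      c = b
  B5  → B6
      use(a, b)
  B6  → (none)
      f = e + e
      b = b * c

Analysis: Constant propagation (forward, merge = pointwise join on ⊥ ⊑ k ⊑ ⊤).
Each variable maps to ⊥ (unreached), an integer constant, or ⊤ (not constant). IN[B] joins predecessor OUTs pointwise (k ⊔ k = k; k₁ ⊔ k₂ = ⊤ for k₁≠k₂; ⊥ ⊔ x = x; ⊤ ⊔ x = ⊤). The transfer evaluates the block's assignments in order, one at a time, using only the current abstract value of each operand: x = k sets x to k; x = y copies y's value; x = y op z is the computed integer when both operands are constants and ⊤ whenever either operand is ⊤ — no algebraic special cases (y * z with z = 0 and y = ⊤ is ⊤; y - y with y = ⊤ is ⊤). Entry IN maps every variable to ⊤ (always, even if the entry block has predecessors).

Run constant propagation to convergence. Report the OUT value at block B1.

Answer: {a: 0, b: ⊤, c: 0, d: 0, e: 0, f: ⊤}

Trace:
Converged values:
  B0: | IN=(all ⊤) | OUT={c:0, d:0; rest ⊤}
  B1: | IN={c:0, d:0; rest ⊤} | OUT={a:0, c:0, d:0, e:0; rest ⊤}
  B2: | IN=(all ⊤) | OUT={b:6; rest ⊤}
  B3: | IN={b:6; rest ⊤} | OUT={a:2, b:6; rest ⊤}
  B4: | IN={a:2, b:6; rest ⊤} | OUT={a:2, b:6, c:6, d:5; rest ⊤}
  B5: | IN={a:2, b:6, c:6, d:5; rest ⊤} | OUT={a:2, b:6, c:6, d:5; rest ⊤}
  B6: | IN={a:2, b:6, c:6, d:5; rest ⊤} | OUT={a:2, b:36, c:6, d:5; rest ⊤}

Merge at B1: IN[B1] = OUT[B0] = {a: ⊤, b: ⊤, c: 0, d: 0, e: ⊤, f: ⊤}
Applying B1's transfer function to that IN value gives OUT[B1] (row B1 above).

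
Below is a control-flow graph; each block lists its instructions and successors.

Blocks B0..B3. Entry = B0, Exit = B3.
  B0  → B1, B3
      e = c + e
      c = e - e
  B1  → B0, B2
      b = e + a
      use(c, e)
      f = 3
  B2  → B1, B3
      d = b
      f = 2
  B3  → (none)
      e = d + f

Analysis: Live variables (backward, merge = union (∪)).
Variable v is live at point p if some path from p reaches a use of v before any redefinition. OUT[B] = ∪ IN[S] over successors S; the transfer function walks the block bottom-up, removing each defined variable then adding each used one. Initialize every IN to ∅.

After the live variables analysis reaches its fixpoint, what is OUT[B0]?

Answer: {a, c, d, e, f}

Derivation:
Converged values:
  B0:   IN={a, c, d, e, f}   OUT={a, c, d, e, f}
  B1:   IN={a, c, d, e}   OUT={a, b, c, d, e, f}
  B2:   IN={a, b, c, e}   OUT={a, c, d, e, f}
  B3:   IN={d, f}   OUT={}

Merge at B0: OUT[B0] = IN[B1] ⊔ IN[B3] = {a, c, d, e, f}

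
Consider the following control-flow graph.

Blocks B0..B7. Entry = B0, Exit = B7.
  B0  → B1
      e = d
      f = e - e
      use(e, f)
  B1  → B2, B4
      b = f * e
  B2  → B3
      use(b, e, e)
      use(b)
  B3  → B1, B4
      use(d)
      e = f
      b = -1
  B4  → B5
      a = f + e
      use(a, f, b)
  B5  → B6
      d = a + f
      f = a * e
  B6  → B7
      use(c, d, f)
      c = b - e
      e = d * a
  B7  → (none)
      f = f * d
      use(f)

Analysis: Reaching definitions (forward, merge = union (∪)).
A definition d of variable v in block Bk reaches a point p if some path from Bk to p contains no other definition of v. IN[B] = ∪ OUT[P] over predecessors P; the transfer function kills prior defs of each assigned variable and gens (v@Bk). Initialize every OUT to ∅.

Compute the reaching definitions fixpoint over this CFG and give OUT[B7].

Answer: {a@B4, b@B1, b@B3, c@B6, d@B5, e@B6, f@B7}

Working:
Converged values:
  B0:   IN={}   OUT={e@B0, f@B0}
  B1:   IN={b@B3, e@B0, e@B3, f@B0}   OUT={b@B1, e@B0, e@B3, f@B0}
  B2:   IN={b@B1, e@B0, e@B3, f@B0}   OUT={b@B1, e@B0, e@B3, f@B0}
  B3:   IN={b@B1, e@B0, e@B3, f@B0}   OUT={b@B3, e@B3, f@B0}
  B4:   IN={b@B1, b@B3, e@B0, e@B3, f@B0}   OUT={a@B4, b@B1, b@B3, e@B0, e@B3, f@B0}
  B5:   IN={a@B4, b@B1, b@B3, e@B0, e@B3, f@B0}   OUT={a@B4, b@B1, b@B3, d@B5, e@B0, e@B3, f@B5}
  B6:   IN={a@B4, b@B1, b@B3, d@B5, e@B0, e@B3, f@B5}   OUT={a@B4, b@B1, b@B3, c@B6, d@B5, e@B6, f@B5}
  B7:   IN={a@B4, b@B1, b@B3, c@B6, d@B5, e@B6, f@B5}   OUT={a@B4, b@B1, b@B3, c@B6, d@B5, e@B6, f@B7}

Merge at B7: IN[B7] = OUT[B6] = {a@B4, b@B1, b@B3, c@B6, d@B5, e@B6, f@B5}
Applying B7's transfer function to that IN value gives OUT[B7] (row B7 above).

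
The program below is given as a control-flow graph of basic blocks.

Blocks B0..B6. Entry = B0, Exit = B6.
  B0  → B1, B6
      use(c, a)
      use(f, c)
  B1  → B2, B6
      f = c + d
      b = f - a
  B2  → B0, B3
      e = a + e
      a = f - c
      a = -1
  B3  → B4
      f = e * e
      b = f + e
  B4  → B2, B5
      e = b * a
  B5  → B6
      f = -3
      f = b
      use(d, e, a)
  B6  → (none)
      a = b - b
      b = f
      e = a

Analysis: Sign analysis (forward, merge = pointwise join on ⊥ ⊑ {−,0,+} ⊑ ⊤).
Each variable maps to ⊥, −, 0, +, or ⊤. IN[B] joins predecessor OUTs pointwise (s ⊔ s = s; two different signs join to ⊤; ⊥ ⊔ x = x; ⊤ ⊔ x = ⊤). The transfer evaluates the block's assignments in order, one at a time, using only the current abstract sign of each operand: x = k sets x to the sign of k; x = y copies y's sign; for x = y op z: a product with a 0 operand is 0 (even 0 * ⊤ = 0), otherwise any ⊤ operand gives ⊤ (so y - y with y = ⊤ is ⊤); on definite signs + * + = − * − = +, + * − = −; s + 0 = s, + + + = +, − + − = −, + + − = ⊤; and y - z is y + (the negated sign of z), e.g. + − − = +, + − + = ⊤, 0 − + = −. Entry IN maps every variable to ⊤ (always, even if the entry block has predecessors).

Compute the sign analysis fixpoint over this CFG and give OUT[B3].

Answer: {a: -, b: ⊤, c: ⊤, d: ⊤, e: ⊤, f: ⊤}

Working:
Fixpoint table:
  B0:  IN=(all ⊤)  OUT=(all ⊤)
  B1:  IN=(all ⊤)  OUT=(all ⊤)
  B2:  IN=(all ⊤)  OUT={a:-; rest ⊤}
  B3:  IN={a:-; rest ⊤}  OUT={a:-; rest ⊤}
  B4:  IN={a:-; rest ⊤}  OUT={a:-; rest ⊤}
  B5:  IN={a:-; rest ⊤}  OUT={a:-; rest ⊤}
  B6:  IN=(all ⊤)  OUT=(all ⊤)

Merge at B3: IN[B3] = OUT[B2] = {a: -, b: ⊤, c: ⊤, d: ⊤, e: ⊤, f: ⊤}
Applying B3's transfer function to that IN value gives OUT[B3] (row B3 above).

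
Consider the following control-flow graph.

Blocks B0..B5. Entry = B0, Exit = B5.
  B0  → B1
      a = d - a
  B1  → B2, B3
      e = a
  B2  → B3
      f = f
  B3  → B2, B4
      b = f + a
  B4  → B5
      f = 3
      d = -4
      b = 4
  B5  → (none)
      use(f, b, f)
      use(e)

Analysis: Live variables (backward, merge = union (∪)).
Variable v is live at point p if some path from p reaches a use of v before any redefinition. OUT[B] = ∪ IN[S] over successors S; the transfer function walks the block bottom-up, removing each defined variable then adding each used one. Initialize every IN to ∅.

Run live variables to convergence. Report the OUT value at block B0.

Answer: {a, f}

Trace:
Per-block solution:
  B0: | IN={a, d, f} | OUT={a, f}
  B1: | IN={a, f} | OUT={a, e, f}
  B2: | IN={a, e, f} | OUT={a, e, f}
  B3: | IN={a, e, f} | OUT={a, e, f}
  B4: | IN={e} | OUT={b, e, f}
  B5: | IN={b, e, f} | OUT={}

Merge at B0: OUT[B0] = IN[B1] = {a, f}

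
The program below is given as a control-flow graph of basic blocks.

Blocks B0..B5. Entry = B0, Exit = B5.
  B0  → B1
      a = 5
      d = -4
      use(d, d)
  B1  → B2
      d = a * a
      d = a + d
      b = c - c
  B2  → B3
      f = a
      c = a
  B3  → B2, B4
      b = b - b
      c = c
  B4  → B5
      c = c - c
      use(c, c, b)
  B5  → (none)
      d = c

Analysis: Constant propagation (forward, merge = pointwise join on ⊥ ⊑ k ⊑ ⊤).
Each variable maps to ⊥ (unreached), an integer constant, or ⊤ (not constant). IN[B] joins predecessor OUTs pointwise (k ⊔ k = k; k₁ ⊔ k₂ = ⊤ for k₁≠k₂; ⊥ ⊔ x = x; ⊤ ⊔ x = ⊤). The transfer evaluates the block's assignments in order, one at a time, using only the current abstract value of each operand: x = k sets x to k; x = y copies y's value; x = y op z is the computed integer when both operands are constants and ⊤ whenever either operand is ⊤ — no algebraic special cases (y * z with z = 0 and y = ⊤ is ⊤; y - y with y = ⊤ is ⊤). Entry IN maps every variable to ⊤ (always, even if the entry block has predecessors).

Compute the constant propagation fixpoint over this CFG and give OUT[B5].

Fixpoint table:
  B0:  IN=(all ⊤)  OUT={a:5, d:-4; rest ⊤}
  B1:  IN={a:5, d:-4; rest ⊤}  OUT={a:5, d:30; rest ⊤}
  B2:  IN={a:5, d:30; rest ⊤}  OUT={a:5, c:5, d:30, f:5; rest ⊤}
  B3:  IN={a:5, c:5, d:30, f:5; rest ⊤}  OUT={a:5, c:5, d:30, f:5; rest ⊤}
  B4:  IN={a:5, c:5, d:30, f:5; rest ⊤}  OUT={a:5, c:0, d:30, f:5; rest ⊤}
  B5:  IN={a:5, c:0, d:30, f:5; rest ⊤}  OUT={a:5, c:0, d:0, f:5; rest ⊤}

Merge at B5: IN[B5] = OUT[B4] = {a: 5, b: ⊤, c: 0, d: 30, e: ⊤, f: 5}
Applying B5's transfer function to that IN value gives OUT[B5] (row B5 above).

Answer: {a: 5, b: ⊤, c: 0, d: 0, e: ⊤, f: 5}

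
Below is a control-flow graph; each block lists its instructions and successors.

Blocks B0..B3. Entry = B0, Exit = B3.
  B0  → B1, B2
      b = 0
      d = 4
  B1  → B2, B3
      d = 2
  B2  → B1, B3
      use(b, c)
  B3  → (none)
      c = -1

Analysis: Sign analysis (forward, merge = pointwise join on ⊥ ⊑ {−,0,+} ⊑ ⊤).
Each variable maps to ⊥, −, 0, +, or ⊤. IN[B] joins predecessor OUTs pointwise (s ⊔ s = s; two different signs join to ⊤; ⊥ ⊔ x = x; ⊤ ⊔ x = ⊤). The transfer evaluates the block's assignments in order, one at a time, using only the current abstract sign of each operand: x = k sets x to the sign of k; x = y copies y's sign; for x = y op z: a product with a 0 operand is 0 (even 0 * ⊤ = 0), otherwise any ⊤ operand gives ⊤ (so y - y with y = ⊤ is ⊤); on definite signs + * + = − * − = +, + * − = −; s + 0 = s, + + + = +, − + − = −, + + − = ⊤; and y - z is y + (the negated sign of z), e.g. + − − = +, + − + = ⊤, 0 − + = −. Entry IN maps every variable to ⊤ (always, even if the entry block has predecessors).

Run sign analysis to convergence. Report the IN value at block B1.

Answer: {a: ⊤, b: 0, c: ⊤, d: +, e: ⊤, f: ⊤}

Derivation:
Per-block solution:
  B0:   IN=(all ⊤)   OUT={b:0, d:+; rest ⊤}
  B1:   IN={b:0, d:+; rest ⊤}   OUT={b:0, d:+; rest ⊤}
  B2:   IN={b:0, d:+; rest ⊤}   OUT={b:0, d:+; rest ⊤}
  B3:   IN={b:0, d:+; rest ⊤}   OUT={b:0, c:-, d:+; rest ⊤}

Merge at B1: IN[B1] = OUT[B0] ⊔ OUT[B2] = {a: ⊤, b: 0, c: ⊤, d: +, e: ⊤, f: ⊤}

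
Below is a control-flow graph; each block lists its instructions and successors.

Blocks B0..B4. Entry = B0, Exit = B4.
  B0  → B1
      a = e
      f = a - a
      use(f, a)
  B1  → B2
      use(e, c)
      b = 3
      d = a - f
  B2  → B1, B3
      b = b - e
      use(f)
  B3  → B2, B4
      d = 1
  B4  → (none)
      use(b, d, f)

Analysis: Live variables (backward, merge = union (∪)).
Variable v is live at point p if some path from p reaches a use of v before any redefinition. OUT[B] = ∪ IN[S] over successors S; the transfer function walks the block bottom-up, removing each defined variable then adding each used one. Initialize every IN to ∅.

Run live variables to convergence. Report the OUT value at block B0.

Answer: {a, c, e, f}

Working:
Per-block solution:
  B0: | IN={c, e} | OUT={a, c, e, f}
  B1: | IN={a, c, e, f} | OUT={a, b, c, e, f}
  B2: | IN={a, b, c, e, f} | OUT={a, b, c, e, f}
  B3: | IN={a, b, c, e, f} | OUT={a, b, c, d, e, f}
  B4: | IN={b, d, f} | OUT={}

Merge at B0: OUT[B0] = IN[B1] = {a, c, e, f}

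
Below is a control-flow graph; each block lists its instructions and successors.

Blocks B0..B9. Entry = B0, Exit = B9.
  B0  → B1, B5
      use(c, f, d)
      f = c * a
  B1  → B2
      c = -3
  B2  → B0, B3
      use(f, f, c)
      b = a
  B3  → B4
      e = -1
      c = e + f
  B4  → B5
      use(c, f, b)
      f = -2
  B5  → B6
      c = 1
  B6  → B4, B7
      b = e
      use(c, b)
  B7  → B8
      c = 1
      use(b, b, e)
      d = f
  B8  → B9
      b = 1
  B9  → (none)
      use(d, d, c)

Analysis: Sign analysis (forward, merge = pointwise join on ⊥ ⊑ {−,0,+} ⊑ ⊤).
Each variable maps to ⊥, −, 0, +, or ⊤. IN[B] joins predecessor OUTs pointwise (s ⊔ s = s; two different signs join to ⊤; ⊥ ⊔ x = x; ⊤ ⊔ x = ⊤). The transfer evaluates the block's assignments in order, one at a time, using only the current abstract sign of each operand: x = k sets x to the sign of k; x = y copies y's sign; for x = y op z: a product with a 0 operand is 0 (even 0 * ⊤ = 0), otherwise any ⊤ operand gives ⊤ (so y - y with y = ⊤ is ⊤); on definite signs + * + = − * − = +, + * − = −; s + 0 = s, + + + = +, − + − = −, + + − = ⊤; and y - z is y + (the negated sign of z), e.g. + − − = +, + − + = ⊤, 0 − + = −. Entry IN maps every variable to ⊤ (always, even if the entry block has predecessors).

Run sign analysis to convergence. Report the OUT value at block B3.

Fixpoint table:
  B0: | IN=(all ⊤) | OUT=(all ⊤)
  B1: | IN=(all ⊤) | OUT={c:-; rest ⊤}
  B2: | IN={c:-; rest ⊤} | OUT={c:-; rest ⊤}
  B3: | IN={c:-; rest ⊤} | OUT={e:-; rest ⊤}
  B4: | IN=(all ⊤) | OUT={f:-; rest ⊤}
  B5: | IN=(all ⊤) | OUT={c:+; rest ⊤}
  B6: | IN={c:+; rest ⊤} | OUT={c:+; rest ⊤}
  B7: | IN={c:+; rest ⊤} | OUT={c:+; rest ⊤}
  B8: | IN={c:+; rest ⊤} | OUT={b:+, c:+; rest ⊤}
  B9: | IN={b:+, c:+; rest ⊤} | OUT={b:+, c:+; rest ⊤}

Merge at B3: IN[B3] = OUT[B2] = {a: ⊤, b: ⊤, c: -, d: ⊤, e: ⊤, f: ⊤}
Applying B3's transfer function to that IN value gives OUT[B3] (row B3 above).

Answer: {a: ⊤, b: ⊤, c: ⊤, d: ⊤, e: -, f: ⊤}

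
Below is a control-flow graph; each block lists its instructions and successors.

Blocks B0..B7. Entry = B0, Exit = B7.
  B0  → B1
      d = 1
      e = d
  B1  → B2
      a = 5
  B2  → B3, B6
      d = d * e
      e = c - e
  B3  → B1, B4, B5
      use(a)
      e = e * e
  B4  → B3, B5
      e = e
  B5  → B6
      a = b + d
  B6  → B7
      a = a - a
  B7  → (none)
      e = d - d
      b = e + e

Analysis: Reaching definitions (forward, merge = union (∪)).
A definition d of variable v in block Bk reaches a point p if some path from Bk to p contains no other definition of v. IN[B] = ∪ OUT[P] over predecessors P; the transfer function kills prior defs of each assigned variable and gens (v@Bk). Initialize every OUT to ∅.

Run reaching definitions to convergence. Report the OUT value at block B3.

Answer: {a@B1, d@B2, e@B3}

Trace:
Converged values:
  B0: | IN={} | OUT={d@B0, e@B0}
  B1: | IN={a@B1, d@B0, d@B2, e@B0, e@B3} | OUT={a@B1, d@B0, d@B2, e@B0, e@B3}
  B2: | IN={a@B1, d@B0, d@B2, e@B0, e@B3} | OUT={a@B1, d@B2, e@B2}
  B3: | IN={a@B1, d@B2, e@B2, e@B4} | OUT={a@B1, d@B2, e@B3}
  B4: | IN={a@B1, d@B2, e@B3} | OUT={a@B1, d@B2, e@B4}
  B5: | IN={a@B1, d@B2, e@B3, e@B4} | OUT={a@B5, d@B2, e@B3, e@B4}
  B6: | IN={a@B1, a@B5, d@B2, e@B2, e@B3, e@B4} | OUT={a@B6, d@B2, e@B2, e@B3, e@B4}
  B7: | IN={a@B6, d@B2, e@B2, e@B3, e@B4} | OUT={a@B6, b@B7, d@B2, e@B7}

Merge at B3: IN[B3] = OUT[B2] ⊔ OUT[B4] = {a@B1, d@B2, e@B2, e@B4}
Applying B3's transfer function to that IN value gives OUT[B3] (row B3 above).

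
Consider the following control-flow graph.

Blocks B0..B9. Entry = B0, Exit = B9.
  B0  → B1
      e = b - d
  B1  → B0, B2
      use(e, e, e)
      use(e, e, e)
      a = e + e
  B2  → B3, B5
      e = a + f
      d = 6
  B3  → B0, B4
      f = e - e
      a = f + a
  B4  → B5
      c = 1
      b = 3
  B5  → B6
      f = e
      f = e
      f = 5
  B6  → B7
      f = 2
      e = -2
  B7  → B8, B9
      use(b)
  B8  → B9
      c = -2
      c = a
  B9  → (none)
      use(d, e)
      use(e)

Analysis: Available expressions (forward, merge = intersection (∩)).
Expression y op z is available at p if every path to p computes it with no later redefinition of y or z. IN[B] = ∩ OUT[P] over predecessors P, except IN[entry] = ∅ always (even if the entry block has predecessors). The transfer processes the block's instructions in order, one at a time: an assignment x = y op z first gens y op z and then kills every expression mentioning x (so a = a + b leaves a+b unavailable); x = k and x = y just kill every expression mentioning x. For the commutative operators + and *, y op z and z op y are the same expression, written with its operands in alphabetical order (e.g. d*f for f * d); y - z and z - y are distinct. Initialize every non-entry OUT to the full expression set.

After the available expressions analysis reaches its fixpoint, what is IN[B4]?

Per-block solution:
  B0: | IN={} | OUT={b-d}
  B1: | IN={b-d} | OUT={b-d, e+e}
  B2: | IN={b-d, e+e} | OUT={a+f}
  B3: | IN={a+f} | OUT={e-e}
  B4: | IN={e-e} | OUT={e-e}
  B5: | IN={} | OUT={}
  B6: | IN={} | OUT={}
  B7: | IN={} | OUT={}
  B8: | IN={} | OUT={}
  B9: | IN={} | OUT={}

Merge at B4: IN[B4] = OUT[B3] = {e-e}

Answer: {e-e}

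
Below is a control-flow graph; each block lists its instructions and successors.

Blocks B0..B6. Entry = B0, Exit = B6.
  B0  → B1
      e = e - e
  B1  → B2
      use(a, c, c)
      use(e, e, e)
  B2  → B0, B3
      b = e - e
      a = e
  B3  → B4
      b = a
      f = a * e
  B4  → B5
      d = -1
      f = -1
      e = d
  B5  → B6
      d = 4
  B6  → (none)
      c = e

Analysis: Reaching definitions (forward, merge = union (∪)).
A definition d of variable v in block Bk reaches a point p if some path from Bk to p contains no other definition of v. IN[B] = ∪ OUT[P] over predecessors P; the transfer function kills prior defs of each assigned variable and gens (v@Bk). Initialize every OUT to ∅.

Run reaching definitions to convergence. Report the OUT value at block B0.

Converged values:
  B0:  IN={a@B2, b@B2, e@B0}  OUT={a@B2, b@B2, e@B0}
  B1:  IN={a@B2, b@B2, e@B0}  OUT={a@B2, b@B2, e@B0}
  B2:  IN={a@B2, b@B2, e@B0}  OUT={a@B2, b@B2, e@B0}
  B3:  IN={a@B2, b@B2, e@B0}  OUT={a@B2, b@B3, e@B0, f@B3}
  B4:  IN={a@B2, b@B3, e@B0, f@B3}  OUT={a@B2, b@B3, d@B4, e@B4, f@B4}
  B5:  IN={a@B2, b@B3, d@B4, e@B4, f@B4}  OUT={a@B2, b@B3, d@B5, e@B4, f@B4}
  B6:  IN={a@B2, b@B3, d@B5, e@B4, f@B4}  OUT={a@B2, b@B3, c@B6, d@B5, e@B4, f@B4}

Merge at B0 (entry node, so the boundary value {} is joined with the incoming edge(s)): IN[B0] = {} ⊔ OUT[B2] = {a@B2, b@B2, e@B0}
Applying B0's transfer function to that IN value gives OUT[B0] (row B0 above).

Answer: {a@B2, b@B2, e@B0}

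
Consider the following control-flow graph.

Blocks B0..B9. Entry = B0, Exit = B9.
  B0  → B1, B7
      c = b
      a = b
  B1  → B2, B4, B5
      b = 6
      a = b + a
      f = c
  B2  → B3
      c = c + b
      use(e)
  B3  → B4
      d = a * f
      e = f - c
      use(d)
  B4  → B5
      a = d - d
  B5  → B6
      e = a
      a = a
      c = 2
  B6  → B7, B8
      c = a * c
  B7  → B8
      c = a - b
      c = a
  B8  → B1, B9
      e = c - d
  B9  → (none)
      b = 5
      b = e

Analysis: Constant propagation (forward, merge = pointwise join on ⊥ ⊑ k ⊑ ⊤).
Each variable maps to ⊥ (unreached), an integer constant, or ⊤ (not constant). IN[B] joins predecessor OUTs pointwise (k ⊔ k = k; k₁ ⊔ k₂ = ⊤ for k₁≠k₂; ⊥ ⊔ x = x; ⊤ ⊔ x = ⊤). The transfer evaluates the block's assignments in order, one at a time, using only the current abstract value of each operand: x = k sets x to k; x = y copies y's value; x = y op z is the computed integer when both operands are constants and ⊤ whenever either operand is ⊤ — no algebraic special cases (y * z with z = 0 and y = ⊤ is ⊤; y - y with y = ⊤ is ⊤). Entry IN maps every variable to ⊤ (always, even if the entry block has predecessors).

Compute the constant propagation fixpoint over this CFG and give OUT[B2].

Answer: {a: ⊤, b: 6, c: ⊤, d: ⊤, e: ⊤, f: ⊤}

Derivation:
Per-block solution:
  B0: | IN=(all ⊤) | OUT=(all ⊤)
  B1: | IN=(all ⊤) | OUT={b:6; rest ⊤}
  B2: | IN={b:6; rest ⊤} | OUT={b:6; rest ⊤}
  B3: | IN={b:6; rest ⊤} | OUT={b:6; rest ⊤}
  B4: | IN={b:6; rest ⊤} | OUT={b:6; rest ⊤}
  B5: | IN={b:6; rest ⊤} | OUT={b:6, c:2; rest ⊤}
  B6: | IN={b:6, c:2; rest ⊤} | OUT={b:6; rest ⊤}
  B7: | IN=(all ⊤) | OUT=(all ⊤)
  B8: | IN=(all ⊤) | OUT=(all ⊤)
  B9: | IN=(all ⊤) | OUT=(all ⊤)

Merge at B2: IN[B2] = OUT[B1] = {a: ⊤, b: 6, c: ⊤, d: ⊤, e: ⊤, f: ⊤}
Applying B2's transfer function to that IN value gives OUT[B2] (row B2 above).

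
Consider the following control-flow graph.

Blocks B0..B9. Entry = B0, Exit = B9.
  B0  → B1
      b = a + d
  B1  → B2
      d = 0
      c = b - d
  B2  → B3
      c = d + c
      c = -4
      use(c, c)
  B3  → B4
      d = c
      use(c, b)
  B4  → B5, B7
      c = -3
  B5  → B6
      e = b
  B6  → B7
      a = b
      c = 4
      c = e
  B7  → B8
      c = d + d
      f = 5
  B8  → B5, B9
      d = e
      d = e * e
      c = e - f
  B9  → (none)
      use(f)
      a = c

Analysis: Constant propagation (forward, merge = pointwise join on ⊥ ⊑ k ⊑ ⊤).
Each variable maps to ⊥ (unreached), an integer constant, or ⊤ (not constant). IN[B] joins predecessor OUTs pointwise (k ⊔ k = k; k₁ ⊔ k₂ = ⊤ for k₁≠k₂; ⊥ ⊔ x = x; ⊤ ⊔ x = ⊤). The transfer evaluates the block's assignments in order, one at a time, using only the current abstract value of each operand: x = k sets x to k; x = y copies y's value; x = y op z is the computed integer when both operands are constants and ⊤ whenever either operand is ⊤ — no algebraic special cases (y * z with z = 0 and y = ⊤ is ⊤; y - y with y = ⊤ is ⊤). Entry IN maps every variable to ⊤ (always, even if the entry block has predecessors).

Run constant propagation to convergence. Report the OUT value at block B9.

Answer: {a: ⊤, b: ⊤, c: ⊤, d: ⊤, e: ⊤, f: 5}

Trace:
Fixpoint table:
  B0:   IN=(all ⊤)   OUT=(all ⊤)
  B1:   IN=(all ⊤)   OUT={d:0; rest ⊤}
  B2:   IN={d:0; rest ⊤}   OUT={c:-4, d:0; rest ⊤}
  B3:   IN={c:-4, d:0; rest ⊤}   OUT={c:-4, d:-4; rest ⊤}
  B4:   IN={c:-4, d:-4; rest ⊤}   OUT={c:-3, d:-4; rest ⊤}
  B5:   IN=(all ⊤)   OUT=(all ⊤)
  B6:   IN=(all ⊤)   OUT=(all ⊤)
  B7:   IN=(all ⊤)   OUT={f:5; rest ⊤}
  B8:   IN={f:5; rest ⊤}   OUT={f:5; rest ⊤}
  B9:   IN={f:5; rest ⊤}   OUT={f:5; rest ⊤}

Merge at B9: IN[B9] = OUT[B8] = {a: ⊤, b: ⊤, c: ⊤, d: ⊤, e: ⊤, f: 5}
Applying B9's transfer function to that IN value gives OUT[B9] (row B9 above).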